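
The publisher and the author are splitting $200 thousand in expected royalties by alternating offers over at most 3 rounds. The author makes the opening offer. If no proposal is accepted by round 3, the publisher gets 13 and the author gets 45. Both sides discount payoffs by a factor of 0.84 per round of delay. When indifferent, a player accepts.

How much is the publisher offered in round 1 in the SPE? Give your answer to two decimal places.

36.05

Round 3 (the author proposes): the publisher gets 13 if talks fail, so the author offers 13 and keeps 187.
Round 2 (the publisher proposes): the author can get 187 next round, worth 0.84 × 187 = 157.08 now, so the publisher offers 157.08, keeping 42.92.
Round 1 (the author proposes): the publisher can get 42.92 next round, worth 0.84 × 42.92 = 36.0528 now. The author offers 36.0528 and keeps 200 − 36.0528 = 163.9472.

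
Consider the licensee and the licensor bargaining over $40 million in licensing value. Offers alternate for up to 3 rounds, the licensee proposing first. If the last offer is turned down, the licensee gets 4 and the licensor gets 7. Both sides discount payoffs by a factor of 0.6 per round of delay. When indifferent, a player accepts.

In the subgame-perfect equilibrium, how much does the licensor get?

12.12

Solve by backward induction from round 3.
Round 3 (the licensee proposes): the licensor gets 7 if talks fail, so the licensee offers 7 and keeps 33.
Round 2 (the licensor proposes): the licensee can get 33 next round, worth 0.6 × 33 = 19.8 now. The licensor offers 19.8 and keeps 40 − 19.8 = 20.2.
Round 1 (the licensee proposes): the licensor can get 20.2 next round, worth 0.6 × 20.2 = 12.12 now, so the licensee offers 12.12, keeping 27.88.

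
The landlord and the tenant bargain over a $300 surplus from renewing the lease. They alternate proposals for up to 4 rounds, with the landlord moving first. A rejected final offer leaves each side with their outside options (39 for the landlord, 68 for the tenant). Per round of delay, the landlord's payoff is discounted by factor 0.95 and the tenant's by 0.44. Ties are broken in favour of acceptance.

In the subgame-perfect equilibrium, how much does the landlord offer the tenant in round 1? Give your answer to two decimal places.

54.60

Work backward from the last round.
Round 4 (the tenant proposes): the landlord gets 39 if talks fail, so the tenant offers 39 and keeps 261.
Round 3 (the landlord proposes): the tenant can get 261 next round, worth 0.44 × 261 = 114.84 now. The landlord offers 114.84 and keeps 300 − 114.84 = 185.16.
Round 2 (the tenant proposes): the landlord can get 185.16 next round, worth 0.95 × 185.16 = 175.902 now. The tenant offers 175.902 and keeps 300 − 175.902 = 124.098.
Round 1 (the landlord proposes): the tenant can get 124.098 next round, worth 0.44 × 124.098 = 54.60312 now. The landlord offers 54.60312 and keeps 300 − 54.60312 = 245.39688.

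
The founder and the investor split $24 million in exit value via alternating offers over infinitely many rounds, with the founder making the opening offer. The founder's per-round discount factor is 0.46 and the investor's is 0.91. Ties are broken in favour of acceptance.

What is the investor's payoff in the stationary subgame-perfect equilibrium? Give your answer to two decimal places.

20.28

Let x be the founder's share when the founder proposes and y be the investor's share when the investor proposes.
The investor accepts iff offered ≥ 0.91·y, so x = 24 − 0.91y. Symmetrically y = 24 − 0.46x.
Substituting: x = 24 − 0.91(24 − 0.46x), giving x(1 − 0.46·0.91) = 24(1 − 0.91).
So x = 24 × 0.09 / 0.5814 ≈ 3.7152, and the investor receives 24 − x ≈ 20.2848.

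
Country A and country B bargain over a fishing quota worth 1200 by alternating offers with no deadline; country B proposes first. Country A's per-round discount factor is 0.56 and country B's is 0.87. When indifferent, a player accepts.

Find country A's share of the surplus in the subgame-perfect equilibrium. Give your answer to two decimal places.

In a stationary SPE each proposer offers the other exactly their discounted continuation value.
If country B keeps x when proposing and country A keeps y when proposing, then x = 1200 − 0.56y and y = 1200 − 0.87x.
Solving: x = 1200(1 − 0.56) / (1 − 0.87·0.56) = 528 / 0.5128 ≈ 1029.6412.
Country A gets 1200 − 1029.6412 ≈ 170.3588.

170.36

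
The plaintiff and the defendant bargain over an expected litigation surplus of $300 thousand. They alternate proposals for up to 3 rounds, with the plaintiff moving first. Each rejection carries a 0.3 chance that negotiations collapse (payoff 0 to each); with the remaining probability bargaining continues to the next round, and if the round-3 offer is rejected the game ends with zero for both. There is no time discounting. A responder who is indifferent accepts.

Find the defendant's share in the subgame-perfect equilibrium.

By backward induction:
Round 3 (the plaintiff proposes): the defendant will accept anything ≥ 0, so the plaintiff offers 0 and keeps 300.
Round 2 (the defendant proposes): rejecting gives the plaintiff an expected 0.7 × 300 = 210; the defendant offers that and keeps 90.
Round 1 (the plaintiff proposes): rejecting gives the defendant an expected 0.7 × 90 = 63, so the plaintiff offers 63, keeping 237.

63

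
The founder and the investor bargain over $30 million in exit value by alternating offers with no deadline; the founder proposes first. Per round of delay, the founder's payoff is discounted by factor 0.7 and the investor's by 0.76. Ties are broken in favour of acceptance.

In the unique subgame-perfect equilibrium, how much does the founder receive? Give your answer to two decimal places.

In a stationary SPE each proposer offers the other exactly their discounted continuation value.
If the founder keeps x when proposing and the investor keeps y when proposing, then x = 30 − 0.76y and y = 30 − 0.7x.
Solving: x = 30(1 − 0.76) / (1 − 0.7·0.76) = 7.2 / 0.468 ≈ 15.3846.
The investor gets 30 − 15.3846 ≈ 14.6154.

15.38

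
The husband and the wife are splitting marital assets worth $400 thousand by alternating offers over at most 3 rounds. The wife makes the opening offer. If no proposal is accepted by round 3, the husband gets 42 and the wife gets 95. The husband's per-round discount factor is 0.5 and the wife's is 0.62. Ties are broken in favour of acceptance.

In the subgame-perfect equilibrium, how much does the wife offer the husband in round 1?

Round 3 (the wife proposes): the husband gets 42 if talks fail, so the wife offers 42 and keeps 358.
Round 2 (the husband proposes): the wife can get 358 next round, worth 0.62 × 358 = 221.96 now; the husband offers that and keeps 178.04.
Round 1 (the wife proposes): the husband can get 178.04 next round, worth 0.5 × 178.04 = 89.02 now, so the wife offers 89.02, keeping 310.98.

89.02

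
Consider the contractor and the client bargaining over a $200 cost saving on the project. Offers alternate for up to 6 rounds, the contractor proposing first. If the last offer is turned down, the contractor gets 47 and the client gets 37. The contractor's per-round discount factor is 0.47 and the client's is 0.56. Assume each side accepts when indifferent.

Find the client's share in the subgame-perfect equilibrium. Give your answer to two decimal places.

Round 6 (the client proposes): the contractor gets 47 if talks fail, so the client offers 47 and keeps 153.
Round 5 (the contractor proposes): the client can get 153 next round, worth 0.56 × 153 = 85.68 now. The contractor offers 85.68 and keeps 200 − 85.68 = 114.32.
Round 4 (the client proposes): the contractor can get 114.32 next round, worth 0.47 × 114.32 = 53.7304 now; the client offers that and keeps 146.2696.
Round 3 (the contractor proposes): the client can get 146.2696 next round, worth 0.56 × 146.2696 = 81.910976 now; the contractor offers that and keeps 118.089024.
Round 2 (the client proposes): the contractor can get 118.089024 next round, worth 0.47 × 118.089024 = 55.50184128 now, so the client offers 55.50184128, keeping 144.49815872.
Round 1 (the contractor proposes): the client can get 144.49815872 next round, worth 0.56 × 144.49815872 = 80.9189688832 now. The contractor offers 80.9189688832 and keeps 200 − 80.9189688832 = 119.0810311168.

80.92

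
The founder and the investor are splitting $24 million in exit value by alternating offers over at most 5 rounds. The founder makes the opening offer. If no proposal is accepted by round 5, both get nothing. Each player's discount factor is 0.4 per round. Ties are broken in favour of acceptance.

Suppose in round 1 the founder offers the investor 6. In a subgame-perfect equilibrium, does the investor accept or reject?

Round 5 (the founder proposes): rejection yields 0 for the investor; the founder offers 0 and keeps 24.
Round 4 (the investor proposes): the founder can get 24 next round, worth 0.4 × 24 = 9.6 now, so the investor offers 9.6, keeping 14.4.
Round 3 (the founder proposes): the investor can get 14.4 next round, worth 0.4 × 14.4 = 5.76 now; the founder offers that and keeps 18.24.
Round 2 (the investor proposes): the founder can get 18.24 next round, worth 0.4 × 18.24 = 7.296 now. The investor offers 7.296 and keeps 24 − 7.296 = 16.704.
So by rejecting in round 1, the investor gets 16.704 next round, worth 0.4 × 16.704 = 6.6816 now.
Offer 6 < 6.6816, so the investor rejects.

Reject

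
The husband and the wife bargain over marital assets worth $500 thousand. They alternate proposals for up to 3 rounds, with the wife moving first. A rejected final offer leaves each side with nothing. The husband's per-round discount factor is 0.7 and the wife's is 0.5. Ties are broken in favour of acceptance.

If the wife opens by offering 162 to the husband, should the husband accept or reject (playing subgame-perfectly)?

Reject

Round 3 (the wife proposes): the husband will accept anything ≥ 0, so the wife offers 0 and keeps 500.
Round 2 (the husband proposes): the wife can get 500 next round, worth 0.5 × 500 = 250 now, so the husband offers 250, keeping 250.
So by rejecting in round 1, the husband gets 250 next round, worth 0.7 × 250 = 175 now.
Offer 162 < 175, so the husband rejects.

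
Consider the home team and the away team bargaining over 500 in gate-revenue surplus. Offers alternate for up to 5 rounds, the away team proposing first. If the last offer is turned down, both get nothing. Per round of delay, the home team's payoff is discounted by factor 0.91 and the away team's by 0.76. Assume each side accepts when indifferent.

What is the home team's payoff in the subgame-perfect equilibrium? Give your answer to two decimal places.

184.72

Round 5 (the away team proposes): rejection yields 0 for the home team; the away team offers 0 and keeps 500.
Round 4 (the home team proposes): the away team can get 500 next round, worth 0.76 × 500 = 380 now. The home team offers 380 and keeps 500 − 380 = 120.
Round 3 (the away team proposes): the home team can get 120 next round, worth 0.91 × 120 = 109.2 now. The away team offers 109.2 and keeps 500 − 109.2 = 390.8.
Round 2 (the home team proposes): the away team can get 390.8 next round, worth 0.76 × 390.8 = 297.008 now; the home team offers that and keeps 202.992.
Round 1 (the away team proposes): the home team can get 202.992 next round, worth 0.91 × 202.992 = 184.72272 now; the away team offers that and keeps 315.27728.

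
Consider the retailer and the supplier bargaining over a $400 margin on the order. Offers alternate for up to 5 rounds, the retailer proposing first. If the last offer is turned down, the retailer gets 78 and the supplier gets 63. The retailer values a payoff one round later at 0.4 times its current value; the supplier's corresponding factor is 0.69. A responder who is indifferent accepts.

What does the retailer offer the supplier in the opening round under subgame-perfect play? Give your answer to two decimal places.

Round 5 (the retailer proposes): the supplier gets 63 if talks fail, so the retailer offers 63 and keeps 337.
Round 4 (the supplier proposes): the retailer can get 337 next round, worth 0.4 × 337 = 134.8 now, so the supplier offers 134.8, keeping 265.2.
Round 3 (the retailer proposes): the supplier can get 265.2 next round, worth 0.69 × 265.2 = 182.988 now, so the retailer offers 182.988, keeping 217.012.
Round 2 (the supplier proposes): the retailer can get 217.012 next round, worth 0.4 × 217.012 = 86.8048 now, so the supplier offers 86.8048, keeping 313.1952.
Round 1 (the retailer proposes): the supplier can get 313.1952 next round, worth 0.69 × 313.1952 = 216.104688 now. The retailer offers 216.104688 and keeps 400 − 216.104688 = 183.895312.

216.10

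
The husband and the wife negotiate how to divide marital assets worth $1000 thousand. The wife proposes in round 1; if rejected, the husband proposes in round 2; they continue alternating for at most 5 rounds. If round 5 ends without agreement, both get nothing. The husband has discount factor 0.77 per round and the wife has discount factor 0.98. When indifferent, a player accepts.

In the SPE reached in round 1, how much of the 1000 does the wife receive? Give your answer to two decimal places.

972.98

Work backward from the last round.
Round 5 (the wife proposes): the husband will accept anything ≥ 0, so the wife offers 0 and keeps 1000.
Round 4 (the husband proposes): the wife can get 1000 next round, worth 0.98 × 1000 = 980 now, so the husband offers 980, keeping 20.
Round 3 (the wife proposes): the husband can get 20 next round, worth 0.77 × 20 = 15.4 now; the wife offers that and keeps 984.6.
Round 2 (the husband proposes): the wife can get 984.6 next round, worth 0.98 × 984.6 = 964.908 now, so the husband offers 964.908, keeping 35.092.
Round 1 (the wife proposes): the husband can get 35.092 next round, worth 0.77 × 35.092 = 27.02084 now, so the wife offers 27.02084, keeping 972.97916.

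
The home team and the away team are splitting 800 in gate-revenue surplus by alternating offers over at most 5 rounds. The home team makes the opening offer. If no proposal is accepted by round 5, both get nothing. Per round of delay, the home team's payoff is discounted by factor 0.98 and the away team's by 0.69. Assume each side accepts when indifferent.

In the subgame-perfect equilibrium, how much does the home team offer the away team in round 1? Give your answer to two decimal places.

Round 5 (the home team proposes): the away team will accept anything ≥ 0, so the home team offers 0 and keeps 800.
Round 4 (the away team proposes): the home team can get 800 next round, worth 0.98 × 800 = 784 now; the away team offers that and keeps 16.
Round 3 (the home team proposes): the away team can get 16 next round, worth 0.69 × 16 = 11.04 now. The home team offers 11.04 and keeps 800 − 11.04 = 788.96.
Round 2 (the away team proposes): the home team can get 788.96 next round, worth 0.98 × 788.96 = 773.1808 now, so the away team offers 773.1808, keeping 26.8192.
Round 1 (the home team proposes): the away team can get 26.8192 next round, worth 0.69 × 26.8192 = 18.505248 now; the home team offers that and keeps 781.494752.

18.51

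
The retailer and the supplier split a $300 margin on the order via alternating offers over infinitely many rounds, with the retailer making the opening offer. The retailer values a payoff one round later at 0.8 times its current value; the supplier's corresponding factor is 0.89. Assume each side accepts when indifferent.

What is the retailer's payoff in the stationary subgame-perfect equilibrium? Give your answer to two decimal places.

When the retailer proposes, the supplier accepts any offer worth at least 0.89 times what the supplier would get by proposing next round; and vice versa.
This gives x = 300 − 0.89y and y = 300 − 0.8x, where x and y are each side's share when it proposes.
Hence (1 − 0.89·0.8)x = 300(1 − 0.89), i.e. 0.288·x = 33.
x ≈ 114.5833; the supplier's share is 300 − x ≈ 185.4167.

114.58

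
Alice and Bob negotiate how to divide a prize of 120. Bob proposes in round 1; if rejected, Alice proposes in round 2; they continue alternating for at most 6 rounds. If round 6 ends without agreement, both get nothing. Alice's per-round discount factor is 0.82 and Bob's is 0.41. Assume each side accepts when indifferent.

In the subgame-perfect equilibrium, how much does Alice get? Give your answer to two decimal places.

Round 6 (Alice proposes): rejection yields 0 for Bob; Alice offers 0 and keeps 120.
Round 5 (Bob proposes): Alice can get 120 next round, worth 0.82 × 120 = 98.4 now, so Bob offers 98.4, keeping 21.6.
Round 4 (Alice proposes): Bob can get 21.6 next round, worth 0.41 × 21.6 = 8.856 now, so Alice offers 8.856, keeping 111.144.
Round 3 (Bob proposes): Alice can get 111.144 next round, worth 0.82 × 111.144 = 91.13808 now; Bob offers that and keeps 28.86192.
Round 2 (Alice proposes): Bob can get 28.86192 next round, worth 0.41 × 28.86192 = 11.8333872 now; Alice offers that and keeps 108.1666128.
Round 1 (Bob proposes): Alice can get 108.1666128 next round, worth 0.82 × 108.1666128 = 88.696622496 now. Bob offers 88.696622496 and keeps 120 − 88.696622496 = 31.303377504.

88.70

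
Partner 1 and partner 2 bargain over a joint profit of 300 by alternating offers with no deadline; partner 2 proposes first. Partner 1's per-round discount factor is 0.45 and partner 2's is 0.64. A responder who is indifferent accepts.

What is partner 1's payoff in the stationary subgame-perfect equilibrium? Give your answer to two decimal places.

When partner 2 proposes, partner 1 accepts any offer worth at least 0.45 times what partner 1 would get by proposing next round; and vice versa.
This gives x = 300 − 0.45y and y = 300 − 0.64x, where x and y are each side's share when it proposes.
Hence (1 − 0.45·0.64)x = 300(1 − 0.45), i.e. 0.712·x = 165.
x ≈ 231.7416; partner 1's share is 300 − x ≈ 68.2584.

68.26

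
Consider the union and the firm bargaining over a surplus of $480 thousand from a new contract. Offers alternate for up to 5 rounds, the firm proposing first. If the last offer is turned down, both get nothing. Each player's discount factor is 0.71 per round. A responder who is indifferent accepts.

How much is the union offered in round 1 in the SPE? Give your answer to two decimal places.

148.65

Work backward from the last round.
Round 5 (the firm proposes): rejection yields 0 for the union; the firm offers 0 and keeps 480.
Round 4 (the union proposes): the firm can get 480 next round, worth 0.71 × 480 = 340.8 now. The union offers 340.8 and keeps 480 − 340.8 = 139.2.
Round 3 (the firm proposes): the union can get 139.2 next round, worth 0.71 × 139.2 = 98.832 now. The firm offers 98.832 and keeps 480 − 98.832 = 381.168.
Round 2 (the union proposes): the firm can get 381.168 next round, worth 0.71 × 381.168 = 270.62928 now. The union offers 270.62928 and keeps 480 − 270.62928 = 209.37072.
Round 1 (the firm proposes): the union can get 209.37072 next round, worth 0.71 × 209.37072 = 148.6532112 now. The firm offers 148.6532112 and keeps 480 − 148.6532112 = 331.3467888.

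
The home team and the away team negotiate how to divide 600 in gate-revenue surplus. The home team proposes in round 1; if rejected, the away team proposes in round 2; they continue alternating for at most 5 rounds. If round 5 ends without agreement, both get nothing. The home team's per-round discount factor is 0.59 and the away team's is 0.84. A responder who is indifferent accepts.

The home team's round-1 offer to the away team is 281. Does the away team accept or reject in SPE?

Reject

Work out the away team's continuation value if the offer is rejected.
Round 5 (the home team proposes): the away team will accept anything ≥ 0, so the home team offers 0 and keeps 600.
Round 4 (the away team proposes): the home team can get 600 next round, worth 0.59 × 600 = 354 now. The away team offers 354 and keeps 600 − 354 = 246.
Round 3 (the home team proposes): the away team can get 246 next round, worth 0.84 × 246 = 206.64 now; the home team offers that and keeps 393.36.
Round 2 (the away team proposes): the home team can get 393.36 next round, worth 0.59 × 393.36 = 232.0824 now. The away team offers 232.0824 and keeps 600 − 232.0824 = 367.9176.
So by rejecting in round 1, the away team gets 367.9176 next round, worth 0.84 × 367.9176 = 309.050784 now.
Offer 281 < 309.050784, so the away team rejects.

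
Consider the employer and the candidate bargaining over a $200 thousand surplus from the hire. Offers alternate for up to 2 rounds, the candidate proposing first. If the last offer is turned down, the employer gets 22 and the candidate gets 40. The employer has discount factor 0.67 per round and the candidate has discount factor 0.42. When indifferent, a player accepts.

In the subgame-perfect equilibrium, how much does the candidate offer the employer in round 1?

Round 2 (the employer proposes): the candidate gets 40 if talks fail, so the employer offers 40 and keeps 160.
Round 1 (the candidate proposes): the employer can get 160 next round, worth 0.67 × 160 = 107.2 now. The candidate offers 107.2 and keeps 200 − 107.2 = 92.8.

107.2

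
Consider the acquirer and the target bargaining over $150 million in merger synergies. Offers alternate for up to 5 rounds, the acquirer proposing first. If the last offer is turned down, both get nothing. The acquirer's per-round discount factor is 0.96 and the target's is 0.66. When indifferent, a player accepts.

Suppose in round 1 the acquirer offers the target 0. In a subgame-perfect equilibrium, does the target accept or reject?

Reject

Round 5 (the acquirer proposes): rejection yields 0 for the target; the acquirer offers 0 and keeps 150.
Round 4 (the target proposes): the acquirer can get 150 next round, worth 0.96 × 150 = 144 now; the target offers that and keeps 6.
Round 3 (the acquirer proposes): the target can get 6 next round, worth 0.66 × 6 = 3.96 now, so the acquirer offers 3.96, keeping 146.04.
Round 2 (the target proposes): the acquirer can get 146.04 next round, worth 0.96 × 146.04 = 140.1984 now, so the target offers 140.1984, keeping 9.8016.
So by rejecting in round 1, the target gets 9.8016 next round, worth 0.66 × 9.8016 = 6.469056 now.
Offer 0 < 6.469056, so the target rejects.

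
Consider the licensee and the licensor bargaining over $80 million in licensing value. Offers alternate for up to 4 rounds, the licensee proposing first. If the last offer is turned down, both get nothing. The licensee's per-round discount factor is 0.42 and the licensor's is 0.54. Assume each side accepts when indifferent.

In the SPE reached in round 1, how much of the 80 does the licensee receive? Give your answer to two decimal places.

45.15

By backward induction:
Round 4 (the licensor proposes): the licensee will accept anything ≥ 0, so the licensor offers 0 and keeps 80.
Round 3 (the licensee proposes): the licensor can get 80 next round, worth 0.54 × 80 = 43.2 now, so the licensee offers 43.2, keeping 36.8.
Round 2 (the licensor proposes): the licensee can get 36.8 next round, worth 0.42 × 36.8 = 15.456 now, so the licensor offers 15.456, keeping 64.544.
Round 1 (the licensee proposes): the licensor can get 64.544 next round, worth 0.54 × 64.544 = 34.85376 now. The licensee offers 34.85376 and keeps 80 − 34.85376 = 45.14624.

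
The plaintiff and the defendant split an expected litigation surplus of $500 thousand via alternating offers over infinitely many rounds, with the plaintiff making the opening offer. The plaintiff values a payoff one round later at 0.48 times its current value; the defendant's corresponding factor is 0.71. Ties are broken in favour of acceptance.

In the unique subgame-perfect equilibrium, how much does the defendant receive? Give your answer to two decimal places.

In a stationary SPE each proposer offers the other exactly their discounted continuation value.
If the plaintiff keeps x when proposing and the defendant keeps y when proposing, then x = 500 − 0.71y and y = 500 − 0.48x.
Solving: x = 500(1 − 0.71) / (1 − 0.48·0.71) = 145 / 0.6592 ≈ 219.9636.
The defendant gets 500 − 219.9636 ≈ 280.0364.

280.04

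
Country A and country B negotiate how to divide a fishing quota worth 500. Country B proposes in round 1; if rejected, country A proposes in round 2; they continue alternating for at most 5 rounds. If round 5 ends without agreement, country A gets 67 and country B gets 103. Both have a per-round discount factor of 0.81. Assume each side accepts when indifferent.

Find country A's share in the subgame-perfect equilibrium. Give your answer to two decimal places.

156.28

Round 5 (country B proposes): country A gets 67 if talks fail, so country B offers 67 and keeps 433.
Round 4 (country A proposes): country B can get 433 next round, worth 0.81 × 433 = 350.73 now. Country A offers 350.73 and keeps 500 − 350.73 = 149.27.
Round 3 (country B proposes): country A can get 149.27 next round, worth 0.81 × 149.27 = 120.9087 now, so country B offers 120.9087, keeping 379.0913.
Round 2 (country A proposes): country B can get 379.0913 next round, worth 0.81 × 379.0913 = 307.063953 now. Country A offers 307.063953 and keeps 500 − 307.063953 = 192.936047.
Round 1 (country B proposes): country A can get 192.936047 next round, worth 0.81 × 192.936047 = 156.27819807 now, so country B offers 156.27819807, keeping 343.72180193.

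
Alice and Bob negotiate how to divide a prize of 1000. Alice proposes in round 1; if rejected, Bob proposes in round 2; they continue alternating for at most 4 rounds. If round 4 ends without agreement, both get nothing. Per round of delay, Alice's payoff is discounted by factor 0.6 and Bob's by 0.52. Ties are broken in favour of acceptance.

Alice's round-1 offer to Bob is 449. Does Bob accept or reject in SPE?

Round 4 (Bob proposes): rejection yields 0 for Alice; Bob offers 0 and keeps 1000.
Round 3 (Alice proposes): Bob can get 1000 next round, worth 0.52 × 1000 = 520 now; Alice offers that and keeps 480.
Round 2 (Bob proposes): Alice can get 480 next round, worth 0.6 × 480 = 288 now; Bob offers that and keeps 712.
So by rejecting in round 1, Bob gets 712 next round, worth 0.52 × 712 = 370.24 now.
Offer 449 ≥ 370.24, so Bob accepts.

Accept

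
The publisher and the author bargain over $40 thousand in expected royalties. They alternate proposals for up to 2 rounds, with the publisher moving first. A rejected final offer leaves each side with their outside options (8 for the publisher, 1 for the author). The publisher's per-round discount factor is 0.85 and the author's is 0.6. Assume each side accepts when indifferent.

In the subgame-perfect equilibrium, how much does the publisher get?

20.8

By backward induction:
Round 2 (the author proposes): the publisher gets 8 if talks fail, so the author offers 8 and keeps 32.
Round 1 (the publisher proposes): the author can get 32 next round, worth 0.6 × 32 = 19.2 now, so the publisher offers 19.2, keeping 20.8.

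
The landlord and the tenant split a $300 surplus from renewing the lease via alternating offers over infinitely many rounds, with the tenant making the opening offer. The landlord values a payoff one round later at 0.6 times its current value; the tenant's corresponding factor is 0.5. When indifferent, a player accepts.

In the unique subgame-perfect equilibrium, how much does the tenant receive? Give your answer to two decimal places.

171.43

When the tenant proposes, the landlord accepts any offer worth at least 0.6 times what the landlord would get by proposing next round; and vice versa.
This gives x = 300 − 0.6y and y = 300 − 0.5x, where x and y are each side's share when it proposes.
Hence (1 − 0.6·0.5)x = 300(1 − 0.6), i.e. 0.7·x = 120.
x ≈ 171.4286; the landlord's share is 300 − x ≈ 128.5714.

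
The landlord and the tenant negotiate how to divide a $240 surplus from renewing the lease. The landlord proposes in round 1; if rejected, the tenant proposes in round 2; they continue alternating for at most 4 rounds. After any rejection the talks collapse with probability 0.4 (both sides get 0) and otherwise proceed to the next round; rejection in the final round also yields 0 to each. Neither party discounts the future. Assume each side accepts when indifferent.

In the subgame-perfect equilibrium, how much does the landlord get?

130.56

Round 4 (the tenant proposes): the landlord will accept anything ≥ 0, so the tenant offers 0 and keeps 240.
Round 3 (the landlord proposes): rejecting gives the tenant an expected 0.6 × 240 = 144, so the landlord offers 144, keeping 96.
Round 2 (the tenant proposes): rejecting gives the landlord an expected 0.6 × 96 = 57.6; the tenant offers that and keeps 182.4.
Round 1 (the landlord proposes): rejecting gives the tenant an expected 0.6 × 182.4 = 109.44, so the landlord offers 109.44, keeping 130.56.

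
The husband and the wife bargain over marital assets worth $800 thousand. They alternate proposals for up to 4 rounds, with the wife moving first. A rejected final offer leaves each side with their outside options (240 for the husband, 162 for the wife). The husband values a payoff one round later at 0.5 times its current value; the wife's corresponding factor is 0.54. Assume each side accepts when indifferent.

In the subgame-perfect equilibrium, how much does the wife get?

Round 4 (the husband proposes): the wife gets 162 if talks fail, so the husband offers 162 and keeps 638.
Round 3 (the wife proposes): the husband can get 638 next round, worth 0.5 × 638 = 319 now; the wife offers that and keeps 481.
Round 2 (the husband proposes): the wife can get 481 next round, worth 0.54 × 481 = 259.74 now. The husband offers 259.74 and keeps 800 − 259.74 = 540.26.
Round 1 (the wife proposes): the husband can get 540.26 next round, worth 0.5 × 540.26 = 270.13 now, so the wife offers 270.13, keeping 529.87.

529.87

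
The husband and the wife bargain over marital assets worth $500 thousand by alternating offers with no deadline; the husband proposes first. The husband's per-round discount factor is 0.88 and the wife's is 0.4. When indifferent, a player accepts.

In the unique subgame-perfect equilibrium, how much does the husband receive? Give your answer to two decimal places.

In a stationary SPE each proposer offers the other exactly their discounted continuation value.
If the husband keeps x when proposing and the wife keeps y when proposing, then x = 500 − 0.4y and y = 500 − 0.88x.
Solving: x = 500(1 − 0.4) / (1 − 0.88·0.4) = 300 / 0.648 ≈ 462.9630.
The wife gets 500 − 462.9630 ≈ 37.0370.

462.96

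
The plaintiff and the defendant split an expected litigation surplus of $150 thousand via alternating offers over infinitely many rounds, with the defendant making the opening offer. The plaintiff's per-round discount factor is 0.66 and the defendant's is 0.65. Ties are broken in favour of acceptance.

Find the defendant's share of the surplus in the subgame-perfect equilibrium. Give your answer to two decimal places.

89.32

Let x be the defendant's share when the defendant proposes and y be the plaintiff's share when the plaintiff proposes.
The plaintiff accepts iff offered ≥ 0.66·y, so x = 150 − 0.66y. Symmetrically y = 150 − 0.65x.
Substituting: x = 150 − 0.66(150 − 0.65x), giving x(1 − 0.65·0.66) = 150(1 − 0.66).
So x = 150 × 0.34 / 0.571 ≈ 89.3170, and the plaintiff receives 150 − x ≈ 60.6830.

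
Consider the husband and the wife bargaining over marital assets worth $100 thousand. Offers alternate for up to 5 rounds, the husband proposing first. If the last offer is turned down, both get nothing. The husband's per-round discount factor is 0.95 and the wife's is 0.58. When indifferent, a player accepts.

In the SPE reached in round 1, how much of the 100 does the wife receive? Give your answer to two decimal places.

Work backward from the last round.
Round 5 (the husband proposes): rejection yields 0 for the wife; the husband offers 0 and keeps 100.
Round 4 (the wife proposes): the husband can get 100 next round, worth 0.95 × 100 = 95 now; the wife offers that and keeps 5.
Round 3 (the husband proposes): the wife can get 5 next round, worth 0.58 × 5 = 2.9 now. The husband offers 2.9 and keeps 100 − 2.9 = 97.1.
Round 2 (the wife proposes): the husband can get 97.1 next round, worth 0.95 × 97.1 = 92.245 now; the wife offers that and keeps 7.755.
Round 1 (the husband proposes): the wife can get 7.755 next round, worth 0.58 × 7.755 = 4.4979 now. The husband offers 4.4979 and keeps 100 − 4.4979 = 95.5021.

4.50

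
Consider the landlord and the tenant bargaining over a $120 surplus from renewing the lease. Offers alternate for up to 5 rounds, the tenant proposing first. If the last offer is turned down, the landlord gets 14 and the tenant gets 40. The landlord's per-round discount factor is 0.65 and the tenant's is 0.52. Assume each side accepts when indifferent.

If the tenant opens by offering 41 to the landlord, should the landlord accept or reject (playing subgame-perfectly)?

Work out the landlord's continuation value if the offer is rejected.
Round 5 (the tenant proposes): the landlord gets 14 if talks fail, so the tenant offers 14 and keeps 106.
Round 4 (the landlord proposes): the tenant can get 106 next round, worth 0.52 × 106 = 55.12 now; the landlord offers that and keeps 64.88.
Round 3 (the tenant proposes): the landlord can get 64.88 next round, worth 0.65 × 64.88 = 42.172 now, so the tenant offers 42.172, keeping 77.828.
Round 2 (the landlord proposes): the tenant can get 77.828 next round, worth 0.52 × 77.828 = 40.47056 now. The landlord offers 40.47056 and keeps 120 − 40.47056 = 79.52944.
So by rejecting in round 1, the landlord gets 79.52944 next round, worth 0.65 × 79.52944 = 51.694136 now.
Offer 41 < 51.694136, so the landlord rejects.

Reject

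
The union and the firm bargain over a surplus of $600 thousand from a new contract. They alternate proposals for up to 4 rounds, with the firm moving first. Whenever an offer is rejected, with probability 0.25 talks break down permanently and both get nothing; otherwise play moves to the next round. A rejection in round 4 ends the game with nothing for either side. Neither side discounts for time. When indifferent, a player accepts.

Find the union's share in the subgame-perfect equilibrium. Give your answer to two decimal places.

Round 4 (the union proposes): the firm will accept anything ≥ 0, so the union offers 0 and keeps 600.
Round 3 (the firm proposes): rejecting gives the union an expected 0.75 × 600 = 450. The firm offers 450 and keeps 600 − 450 = 150.
Round 2 (the union proposes): rejecting gives the firm an expected 0.75 × 150 = 112.5, so the union offers 112.5, keeping 487.5.
Round 1 (the firm proposes): rejecting gives the union an expected 0.75 × 487.5 = 365.625; the firm offers that and keeps 234.375.

365.63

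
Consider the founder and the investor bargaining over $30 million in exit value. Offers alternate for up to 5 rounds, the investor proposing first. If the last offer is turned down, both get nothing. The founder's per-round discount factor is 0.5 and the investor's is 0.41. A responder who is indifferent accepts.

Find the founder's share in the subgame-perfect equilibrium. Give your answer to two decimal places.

10.66

Round 5 (the investor proposes): the founder will accept anything ≥ 0, so the investor offers 0 and keeps 30.
Round 4 (the founder proposes): the investor can get 30 next round, worth 0.41 × 30 = 12.3 now. The founder offers 12.3 and keeps 30 − 12.3 = 17.7.
Round 3 (the investor proposes): the founder can get 17.7 next round, worth 0.5 × 17.7 = 8.85 now; the investor offers that and keeps 21.15.
Round 2 (the founder proposes): the investor can get 21.15 next round, worth 0.41 × 21.15 = 8.6715 now, so the founder offers 8.6715, keeping 21.3285.
Round 1 (the investor proposes): the founder can get 21.3285 next round, worth 0.5 × 21.3285 = 10.66425 now, so the investor offers 10.66425, keeping 19.33575.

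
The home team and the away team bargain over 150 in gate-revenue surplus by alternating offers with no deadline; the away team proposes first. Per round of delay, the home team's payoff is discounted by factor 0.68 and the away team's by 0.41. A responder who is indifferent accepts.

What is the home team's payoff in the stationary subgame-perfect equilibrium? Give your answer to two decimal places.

When the away team proposes, the home team accepts any offer worth at least 0.68 times what the home team would get by proposing next round; and vice versa.
This gives x = 150 − 0.68y and y = 150 − 0.41x, where x and y are each side's share when it proposes.
Hence (1 − 0.68·0.41)x = 150(1 − 0.68), i.e. 0.7212·x = 48.
x ≈ 66.5557; the home team's share is 150 − x ≈ 83.4443.

83.44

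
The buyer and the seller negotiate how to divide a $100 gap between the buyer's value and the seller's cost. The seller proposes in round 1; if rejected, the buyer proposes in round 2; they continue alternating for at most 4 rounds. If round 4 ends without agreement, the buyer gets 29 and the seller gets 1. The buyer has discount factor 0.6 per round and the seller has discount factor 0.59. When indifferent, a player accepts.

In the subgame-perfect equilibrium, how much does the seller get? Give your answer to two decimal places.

54.37

Solve by backward induction from round 4.
Round 4 (the buyer proposes): the seller gets 1 if talks fail, so the buyer offers 1 and keeps 99.
Round 3 (the seller proposes): the buyer can get 99 next round, worth 0.6 × 99 = 59.4 now, so the seller offers 59.4, keeping 40.6.
Round 2 (the buyer proposes): the seller can get 40.6 next round, worth 0.59 × 40.6 = 23.954 now. The buyer offers 23.954 and keeps 100 − 23.954 = 76.046.
Round 1 (the seller proposes): the buyer can get 76.046 next round, worth 0.6 × 76.046 = 45.6276 now; the seller offers that and keeps 54.3724.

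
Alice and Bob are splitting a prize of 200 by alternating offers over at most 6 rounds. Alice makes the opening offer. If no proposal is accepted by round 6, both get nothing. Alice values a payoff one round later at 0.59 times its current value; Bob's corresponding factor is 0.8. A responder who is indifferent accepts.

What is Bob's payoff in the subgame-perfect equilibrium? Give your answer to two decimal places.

Round 6 (Bob proposes): Alice will accept anything ≥ 0, so Bob offers 0 and keeps 200.
Round 5 (Alice proposes): Bob can get 200 next round, worth 0.8 × 200 = 160 now; Alice offers that and keeps 40.
Round 4 (Bob proposes): Alice can get 40 next round, worth 0.59 × 40 = 23.6 now; Bob offers that and keeps 176.4.
Round 3 (Alice proposes): Bob can get 176.4 next round, worth 0.8 × 176.4 = 141.12 now, so Alice offers 141.12, keeping 58.88.
Round 2 (Bob proposes): Alice can get 58.88 next round, worth 0.59 × 58.88 = 34.7392 now; Bob offers that and keeps 165.2608.
Round 1 (Alice proposes): Bob can get 165.2608 next round, worth 0.8 × 165.2608 = 132.20864 now. Alice offers 132.20864 and keeps 200 − 132.20864 = 67.79136.

132.21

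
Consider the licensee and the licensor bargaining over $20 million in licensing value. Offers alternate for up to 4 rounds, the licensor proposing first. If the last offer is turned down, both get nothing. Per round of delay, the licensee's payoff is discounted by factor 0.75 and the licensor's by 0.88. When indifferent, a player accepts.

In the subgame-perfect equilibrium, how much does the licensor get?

8.3

Round 4 (the licensee proposes): rejection yields 0 for the licensor; the licensee offers 0 and keeps 20.
Round 3 (the licensor proposes): the licensee can get 20 next round, worth 0.75 × 20 = 15 now. The licensor offers 15 and keeps 20 − 15 = 5.
Round 2 (the licensee proposes): the licensor can get 5 next round, worth 0.88 × 5 = 4.4 now. The licensee offers 4.4 and keeps 20 − 4.4 = 15.6.
Round 1 (the licensor proposes): the licensee can get 15.6 next round, worth 0.75 × 15.6 = 11.7 now, so the licensor offers 11.7, keeping 8.3.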